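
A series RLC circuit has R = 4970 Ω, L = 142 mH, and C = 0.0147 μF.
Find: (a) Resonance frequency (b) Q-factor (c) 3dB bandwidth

Step 1 — Resonance condition Im(Z)=0 gives ω₀ = 1/√(LC).
Step 2 — ω₀ = 1/√(0.142·1.47e-08) = 2.189e+04 rad/s.
Step 3 — f₀ = ω₀/(2π) = 3484 Hz.
Step 4 — Series Q: Q = ω₀L/R = 2.189e+04·0.142/4970 = 0.6254.
Step 5 — 3dB bandwidth: Δω = ω₀/Q = 3.5e+04 rad/s; BW = Δω/(2π) = 5570 Hz.

(a) f₀ = 3484 Hz  (b) Q = 0.6254  (c) BW = 5570 Hz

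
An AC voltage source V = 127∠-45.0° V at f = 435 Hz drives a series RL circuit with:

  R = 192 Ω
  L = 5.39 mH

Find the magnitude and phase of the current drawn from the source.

Step 1 — Angular frequency: ω = 2π·f = 2π·435 = 2733 rad/s.
Step 2 — Component impedances:
  R: Z = R = 192 Ω
  L: Z = jωL = j·2733·0.00539 = 0 + j14.73 Ω
Step 3 — Series combination: Z_total = R + L = 192 + j14.73 Ω = 192.6∠4.4° Ω.
Step 4 — Source phasor: V = 127∠-45.0° V = 89.8 - j89.8 V.
Step 5 — Ohm's law: I = V / Z_total = (89.8 - j89.8) / (192 + j14.73) = 0.4293 - j0.5007 A.
Step 6 — Convert to polar: |I| = 0.6595 A, ∠I = -49.4°.

I = 0.6595∠-49.4° A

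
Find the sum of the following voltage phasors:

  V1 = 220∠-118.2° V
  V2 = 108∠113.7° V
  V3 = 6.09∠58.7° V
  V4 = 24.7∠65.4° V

Step 1 — Convert each phasor to rectangular form:
  V1 = 220·(cos(-118.2°) + j·sin(-118.2°)) = -104 - j193.9 V
  V2 = 108·(cos(113.7°) + j·sin(113.7°)) = -43.41 + j98.89 V
  V3 = 6.09·(cos(58.7°) + j·sin(58.7°)) = 3.164 + j5.204 V
  V4 = 24.7·(cos(65.4°) + j·sin(65.4°)) = 10.28 + j22.46 V
Step 2 — Sum components: V_total = -133.9 - j67.33 V.
Step 3 — Convert to polar: |V_total| = 149.9 V, ∠V_total = -153.3°.

V_total = 149.9∠-153.3° V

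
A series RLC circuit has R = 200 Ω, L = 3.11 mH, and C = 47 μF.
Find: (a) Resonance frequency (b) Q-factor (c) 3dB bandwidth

Step 1 — Resonance: ω₀ = 1/√(LC) = 1/√(0.00311·4.7e-05) = 2616 rad/s.
Step 2 — f₀ = ω₀/(2π) = 416.3 Hz.
Step 3 — Series Q: Q = ω₀L/R = 2616·0.00311/200 = 0.04067.
Step 4 — Bandwidth: Δω = ω₀/Q = 6.431e+04 rad/s; BW = Δω/(2π) = 1.024e+04 Hz.

(a) f₀ = 416.3 Hz  (b) Q = 0.04067  (c) BW = 1.024e+04 Hz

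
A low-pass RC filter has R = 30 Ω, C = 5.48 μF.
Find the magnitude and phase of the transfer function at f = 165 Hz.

Step 1 — Angular frequency: ω = 2π·165 = 1037 rad/s.
Step 2 — Transfer function: H(jω) = 1/(1 + jωRC).
Step 3 — Denominator: 1 + jωRC = 1 + j·1037·30·5.48e-06 = 1 + j0.1704.
Step 4 — H = 0.9718 - j0.1656.
Step 5 — Magnitude: |H| = 0.9858 (-0.1 dB); phase: φ = -9.7°.

|H| = 0.9858 (-0.1 dB), φ = -9.7°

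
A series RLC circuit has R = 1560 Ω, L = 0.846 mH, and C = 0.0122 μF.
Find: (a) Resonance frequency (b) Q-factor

Step 1 — Resonance condition Im(Z)=0 gives ω₀ = 1/√(LC).
Step 2 — ω₀ = 1/√(0.000846·1.22e-08) = 3.113e+05 rad/s.
Step 3 — f₀ = ω₀/(2π) = 4.954e+04 Hz.
Step 4 — Series Q: Q = ω₀L/R = 3.113e+05·0.000846/1560 = 0.1688.

(a) f₀ = 4.954e+04 Hz  (b) Q = 0.1688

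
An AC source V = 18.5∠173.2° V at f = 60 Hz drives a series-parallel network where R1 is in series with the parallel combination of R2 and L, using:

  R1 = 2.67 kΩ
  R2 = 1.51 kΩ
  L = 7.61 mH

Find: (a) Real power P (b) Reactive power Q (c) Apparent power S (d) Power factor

Step 1 — Angular frequency: ω = 2π·f = 2π·60 = 377 rad/s.
Step 2 — Component impedances:
  R1: Z = R = 2670 Ω
  R2: Z = R = 1510 Ω
  L: Z = jωL = j·377·0.00761 = 0 + j2.869 Ω
Step 3 — Parallel branch: R2 || L = 1/(1/R2 + 1/L) = 0.005451 + j2.869 Ω.
Step 4 — Series with R1: Z_total = R1 + (R2 || L) = 2670 + j2.869 Ω = 2670∠0.1° Ω.
Step 5 — Source phasor: V = 18.5∠173.2° V = -18.37 + j2.19 V.
Step 6 — Current: I = V / Z = -0.006879 + j0.0008278 A = 0.006929∠173.1° A.
Step 7 — Complex power: S = V·I* = 0.1282 + j0.0001377 VA.
Step 8 — Real power: P = Re(S) = 0.1282 W.
Step 9 — Reactive power: Q = Im(S) = 0.0001377 VAR.
Step 10 — Apparent power: |S| = 0.1282 VA.
Step 11 — Power factor: PF = P/|S| = 1 (lagging).

(a) P = 0.1282 W  (b) Q = 0.0001377 VAR  (c) S = 0.1282 VA  (d) PF = 1 (lagging)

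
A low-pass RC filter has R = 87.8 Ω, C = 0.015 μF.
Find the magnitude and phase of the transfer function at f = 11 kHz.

Step 1 — Angular frequency: ω = 2π·1.1e+04 = 6.912e+04 rad/s.
Step 2 — Transfer function: H(jω) = 1/(1 + jωRC).
Step 3 — Denominator: 1 + jωRC = 1 + j·6.912e+04·87.8·1.5e-08 = 1 + j0.09102.
Step 4 — H = 0.9918 - j0.09028.
Step 5 — Magnitude: |H| = 0.9959 (-0.0 dB); phase: φ = -5.2°.

|H| = 0.9959 (-0.0 dB), φ = -5.2°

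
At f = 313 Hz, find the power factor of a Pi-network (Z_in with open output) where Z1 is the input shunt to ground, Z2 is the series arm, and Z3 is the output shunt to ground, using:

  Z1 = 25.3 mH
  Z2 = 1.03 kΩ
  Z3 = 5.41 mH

Step 1 — Angular frequency: ω = 2π·f = 2π·313 = 1967 rad/s.
Step 2 — Component impedances:
  Z1: Z = jωL = j·1967·0.0253 = 0 + j49.76 Ω
  Z2: Z = R = 1030 Ω
  Z3: Z = jωL = j·1967·0.00541 = 0 + j10.64 Ω
Step 3 — With open output, the series arm Z2 and the output shunt Z3 appear in series to ground: Z2 + Z3 = 1030 + j10.64 Ω.
Step 4 — Parallel with input shunt Z1: Z_in = Z1 || (Z2 + Z3) = 2.395 + j49.62 Ω = 49.67∠87.2° Ω.
Step 5 — Power factor: PF = cos(φ) = Re(Z)/|Z| = 2.395/49.67 = 0.04822.
Step 6 — Type: Im(Z) = 49.62 ⇒ lagging (phase φ = 87.2°).

PF = 0.04822 (lagging, φ = 87.2°)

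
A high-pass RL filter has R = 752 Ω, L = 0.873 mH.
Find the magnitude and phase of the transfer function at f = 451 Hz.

Step 1 — Angular frequency: ω = 2π·451 = 2834 rad/s.
Step 2 — Transfer function: H(jω) = jωL/(R + jωL).
Step 3 — Numerator jωL = j·2.474; denominator R + jωL = 752 + j2.474.
Step 4 — H = 1.082e-05 + j0.00329.
Step 5 — Magnitude: |H| = 0.00329 (-49.7 dB); phase: φ = 89.8°.

|H| = 0.00329 (-49.7 dB), φ = 89.8°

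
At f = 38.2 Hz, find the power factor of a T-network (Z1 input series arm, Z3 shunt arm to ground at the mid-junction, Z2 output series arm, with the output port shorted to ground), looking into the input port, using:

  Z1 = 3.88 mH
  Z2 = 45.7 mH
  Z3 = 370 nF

Step 1 — Angular frequency: ω = 2π·f = 2π·38.2 = 240 rad/s.
Step 2 — Component impedances:
  Z1: Z = jωL = j·240·0.00388 = 0 + j0.9313 Ω
  Z2: Z = jωL = j·240·0.0457 = 0 + j10.97 Ω
  Z3: Z = 1/(jωC) = -j/(ω·C) = 0 - j1.126e+04 Ω
Step 3 — With the output port shorted to ground, the output series arm Z2 runs from the junction to ground; the shunt arm Z3 also runs from the junction to ground. They appear in parallel: Z3 || Z2 = 0 + j10.98 Ω.
Step 4 — Series with input arm Z1: Z_in = Z1 + (Z3 || Z2) = 0 + j11.91 Ω = 11.91∠90.0° Ω.
Step 5 — Power factor: PF = cos(φ) = Re(Z)/|Z| = 0/11.91 = 0.
Step 6 — Type: Im(Z) = 11.91 ⇒ lagging (phase φ = 90.0°).

PF = 0 (lagging, φ = 90.0°)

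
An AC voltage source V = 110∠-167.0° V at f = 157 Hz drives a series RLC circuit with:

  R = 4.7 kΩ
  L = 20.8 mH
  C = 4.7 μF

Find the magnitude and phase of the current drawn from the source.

Step 1 — Angular frequency: ω = 2π·f = 2π·157 = 986.5 rad/s.
Step 2 — Component impedances:
  R: Z = R = 4700 Ω
  L: Z = jωL = j·986.5·0.0208 = 0 + j20.52 Ω
  C: Z = 1/(jωC) = -j/(ω·C) = 0 - j215.7 Ω
Step 3 — Series combination: Z_total = R + L + C = 4700 - j195.2 Ω = 4704∠-2.4° Ω.
Step 4 — Source phasor: V = 110∠-167.0° V = -107.2 - j24.74 V.
Step 5 — Ohm's law: I = V / Z_total = (-107.2 - j24.74) / (4700 - j195.2) = -0.02255 - j0.006201 A.
Step 6 — Convert to polar: |I| = 0.02338 A, ∠I = -164.6°.

I = 0.02338∠-164.6° A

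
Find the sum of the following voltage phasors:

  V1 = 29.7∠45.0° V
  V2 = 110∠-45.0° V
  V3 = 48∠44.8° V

Step 1 — Convert each phasor to rectangular form:
  V1 = 29.7·(cos(45.0°) + j·sin(45.0°)) = 21 + j21 V
  V2 = 110·(cos(-45.0°) + j·sin(-45.0°)) = 77.78 - j77.78 V
  V3 = 48·(cos(44.8°) + j·sin(44.8°)) = 34.06 + j33.82 V
Step 2 — Sum components: V_total = 132.8 - j22.96 V.
Step 3 — Convert to polar: |V_total| = 134.8 V, ∠V_total = -9.8°.

V_total = 134.8∠-9.8° V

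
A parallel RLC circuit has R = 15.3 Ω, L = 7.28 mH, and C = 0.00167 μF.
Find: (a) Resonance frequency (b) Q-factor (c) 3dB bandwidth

Step 1 — Resonance: ω₀ = 1/√(LC) = 1/√(0.00728·1.67e-09) = 2.868e+05 rad/s.
Step 2 — f₀ = ω₀/(2π) = 4.565e+04 Hz.
Step 3 — Parallel Q: Q = R/(ω₀L) = 15.3/(2.868e+05·0.00728) = 0.007328.
Step 4 — Bandwidth: Δω = ω₀/Q = 3.914e+07 rad/s; BW = Δω/(2π) = 6.229e+06 Hz.

(a) f₀ = 4.565e+04 Hz  (b) Q = 0.007328  (c) BW = 6.229e+06 Hz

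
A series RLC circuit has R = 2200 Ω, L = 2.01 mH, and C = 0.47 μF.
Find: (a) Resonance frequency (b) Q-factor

Step 1 — Resonance condition Im(Z)=0 gives ω₀ = 1/√(LC).
Step 2 — ω₀ = 1/√(0.00201·4.7e-07) = 3.254e+04 rad/s.
Step 3 — f₀ = ω₀/(2π) = 5178 Hz.
Step 4 — Series Q: Q = ω₀L/R = 3.254e+04·0.00201/2200 = 0.02973.

(a) f₀ = 5178 Hz  (b) Q = 0.02973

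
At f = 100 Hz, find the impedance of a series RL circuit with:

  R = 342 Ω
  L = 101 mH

Step 1 — Angular frequency: ω = 2π·f = 2π·100 = 628.3 rad/s.
Step 2 — Component impedances:
  R: Z = R = 342 Ω
  L: Z = jωL = j·628.3·0.101 = 0 + j63.46 Ω
Step 3 — Series combination: Z_total = R + L = 342 + j63.46 Ω = 347.8∠10.5° Ω.

Z = 342 + j63.46 Ω = 347.8∠10.5° Ω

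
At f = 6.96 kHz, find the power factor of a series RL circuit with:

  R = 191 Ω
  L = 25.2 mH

Step 1 — Angular frequency: ω = 2π·f = 2π·6960 = 4.373e+04 rad/s.
Step 2 — Component impedances:
  R: Z = R = 191 Ω
  L: Z = jωL = j·4.373e+04·0.0252 = 0 + j1102 Ω
Step 3 — Series combination: Z_total = R + L = 191 + j1102 Ω = 1118∠80.2° Ω.
Step 4 — Power factor: PF = cos(φ) = Re(Z)/|Z| = 191/1118 = 0.1708.
Step 5 — Type: Im(Z) = 1102 ⇒ lagging (phase φ = 80.2°).

PF = 0.1708 (lagging, φ = 80.2°)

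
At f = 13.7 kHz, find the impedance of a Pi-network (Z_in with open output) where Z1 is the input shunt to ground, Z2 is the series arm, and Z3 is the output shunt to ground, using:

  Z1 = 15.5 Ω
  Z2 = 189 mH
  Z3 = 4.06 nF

Step 1 — Angular frequency: ω = 2π·f = 2π·1.37e+04 = 8.608e+04 rad/s.
Step 2 — Component impedances:
  Z1: Z = R = 15.5 Ω
  Z2: Z = jωL = j·8.608e+04·0.189 = 0 + j1.627e+04 Ω
  Z3: Z = 1/(jωC) = -j/(ω·C) = 0 - j2861 Ω
Step 3 — With open output, the series arm Z2 and the output shunt Z3 appear in series to ground: Z2 + Z3 = 0 + j1.341e+04 Ω.
Step 4 — Parallel with input shunt Z1: Z_in = Z1 || (Z2 + Z3) = 15.5 + j0.01792 Ω = 15.5∠0.1° Ω.

Z = 15.5 + j0.01792 Ω = 15.5∠0.1° Ω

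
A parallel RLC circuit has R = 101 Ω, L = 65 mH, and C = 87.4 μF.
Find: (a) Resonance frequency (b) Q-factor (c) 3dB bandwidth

Step 1 — Resonance: ω₀ = 1/√(LC) = 1/√(0.065·8.74e-05) = 419.6 rad/s.
Step 2 — f₀ = ω₀/(2π) = 66.77 Hz.
Step 3 — Parallel Q: Q = R/(ω₀L) = 101/(419.6·0.065) = 3.704.
Step 4 — Bandwidth: Δω = ω₀/Q = 113.3 rad/s; BW = Δω/(2π) = 18.03 Hz.

(a) f₀ = 66.77 Hz  (b) Q = 3.704  (c) BW = 18.03 Hz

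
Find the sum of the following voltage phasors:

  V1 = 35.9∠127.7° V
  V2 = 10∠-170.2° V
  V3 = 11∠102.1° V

Step 1 — Convert each phasor to rectangular form:
  V1 = 35.9·(cos(127.7°) + j·sin(127.7°)) = -21.95 + j28.4 V
  V2 = 10·(cos(-170.2°) + j·sin(-170.2°)) = -9.854 - j1.702 V
  V3 = 11·(cos(102.1°) + j·sin(102.1°)) = -2.306 + j10.76 V
Step 2 — Sum components: V_total = -34.11 + j37.46 V.
Step 3 — Convert to polar: |V_total| = 50.66 V, ∠V_total = 132.3°.

V_total = 50.66∠132.3° V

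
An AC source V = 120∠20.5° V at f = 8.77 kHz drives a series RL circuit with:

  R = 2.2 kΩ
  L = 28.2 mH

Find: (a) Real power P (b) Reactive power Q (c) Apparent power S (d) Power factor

Step 1 — Angular frequency: ω = 2π·f = 2π·8770 = 5.51e+04 rad/s.
Step 2 — Component impedances:
  R: Z = R = 2200 Ω
  L: Z = jωL = j·5.51e+04·0.0282 = 0 + j1554 Ω
Step 3 — Series combination: Z_total = R + L = 2200 + j1554 Ω = 2693∠35.2° Ω.
Step 4 — Source phasor: V = 120∠20.5° V = 112.4 + j42.02 V.
Step 5 — Current: I = V / Z = 0.04309 - j0.01133 A = 0.04455∠-14.7° A.
Step 6 — Complex power: S = V·I* = 4.367 + j3.084 VA.
Step 7 — Real power: P = Re(S) = 4.367 W.
Step 8 — Reactive power: Q = Im(S) = 3.084 VAR.
Step 9 — Apparent power: |S| = 5.346 VA.
Step 10 — Power factor: PF = P/|S| = 0.8168 (lagging).

(a) P = 4.367 W  (b) Q = 3.084 VAR  (c) S = 5.346 VA  (d) PF = 0.8168 (lagging)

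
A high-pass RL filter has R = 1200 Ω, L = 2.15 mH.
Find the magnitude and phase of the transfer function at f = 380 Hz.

Step 1 — Angular frequency: ω = 2π·380 = 2388 rad/s.
Step 2 — Transfer function: H(jω) = jωL/(R + jωL).
Step 3 — Numerator jωL = j·5.133; denominator R + jωL = 1200 + j5.133.
Step 4 — H = 1.83e-05 + j0.004278.
Step 5 — Magnitude: |H| = 0.004278 (-47.4 dB); phase: φ = 89.8°.

|H| = 0.004278 (-47.4 dB), φ = 89.8°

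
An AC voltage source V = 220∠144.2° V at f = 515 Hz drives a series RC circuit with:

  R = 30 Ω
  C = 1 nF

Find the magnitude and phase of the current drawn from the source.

Step 1 — Angular frequency: ω = 2π·f = 2π·515 = 3236 rad/s.
Step 2 — Component impedances:
  R: Z = R = 30 Ω
  C: Z = 1/(jωC) = -j/(ω·C) = 0 - j3.09e+05 Ω
Step 3 — Series combination: Z_total = R + C = 30 - j3.09e+05 Ω = 3.09e+05∠-90.0° Ω.
Step 4 — Source phasor: V = 220∠144.2° V = -178.4 + j128.7 V.
Step 5 — Ohm's law: I = V / Z_total = (-178.4 + j128.7) / (30 - j3.09e+05) = -0.0004165 - j0.0005773 A.
Step 6 — Convert to polar: |I| = 0.0007119 A, ∠I = -125.8°.

I = 0.0007119∠-125.8° A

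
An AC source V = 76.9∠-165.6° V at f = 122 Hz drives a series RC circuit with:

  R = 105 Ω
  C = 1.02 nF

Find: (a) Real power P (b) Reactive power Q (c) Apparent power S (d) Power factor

Step 1 — Angular frequency: ω = 2π·f = 2π·122 = 766.5 rad/s.
Step 2 — Component impedances:
  R: Z = R = 105 Ω
  C: Z = 1/(jωC) = -j/(ω·C) = 0 - j1.279e+06 Ω
Step 3 — Series combination: Z_total = R + C = 105 - j1.279e+06 Ω = 1.279e+06∠-90.0° Ω.
Step 4 — Source phasor: V = 76.9∠-165.6° V = -74.48 - j19.12 V.
Step 5 — Current: I = V / Z = 1.495e-05 - j5.824e-05 A = 6.013e-05∠-75.6° A.
Step 6 — Complex power: S = V·I* = 3.796e-07 - j0.004624 VA.
Step 7 — Real power: P = Re(S) = 3.796e-07 W.
Step 8 — Reactive power: Q = Im(S) = -0.004624 VAR.
Step 9 — Apparent power: |S| = 0.004624 VA.
Step 10 — Power factor: PF = P/|S| = 8.21e-05 (leading).

(a) P = 3.796e-07 W  (b) Q = -0.004624 VAR  (c) S = 0.004624 VA  (d) PF = 8.21e-05 (leading)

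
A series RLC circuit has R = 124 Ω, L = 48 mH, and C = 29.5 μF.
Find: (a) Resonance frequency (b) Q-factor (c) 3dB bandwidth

Step 1 — Resonance: ω₀ = 1/√(LC) = 1/√(0.048·2.95e-05) = 840.4 rad/s.
Step 2 — f₀ = ω₀/(2π) = 133.7 Hz.
Step 3 — Series Q: Q = ω₀L/R = 840.4·0.048/124 = 0.3253.
Step 4 — Bandwidth: Δω = ω₀/Q = 2583 rad/s; BW = Δω/(2π) = 411.2 Hz.

(a) f₀ = 133.7 Hz  (b) Q = 0.3253  (c) BW = 411.2 Hz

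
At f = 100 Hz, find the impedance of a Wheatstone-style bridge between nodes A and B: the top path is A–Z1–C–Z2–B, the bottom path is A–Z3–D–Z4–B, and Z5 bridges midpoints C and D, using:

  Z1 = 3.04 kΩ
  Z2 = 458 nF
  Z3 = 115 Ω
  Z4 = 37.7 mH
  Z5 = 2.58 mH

Step 1 — Angular frequency: ω = 2π·f = 2π·100 = 628.3 rad/s.
Step 2 — Component impedances:
  Z1: Z = R = 3040 Ω
  Z2: Z = 1/(jωC) = -j/(ω·C) = 0 - j3475 Ω
  Z3: Z = R = 115 Ω
  Z4: Z = jωL = j·628.3·0.0377 = 0 + j23.69 Ω
  Z5: Z = jωL = j·628.3·0.00258 = 0 + j1.621 Ω
Step 3 — Bridge requires nodal analysis (the Z5 bridge couples midpoints C and D, so the two paths cannot be reduced to a simple series/parallel combination). Setting node B to ground and injecting 1 A at node A, the 3-node admittance system at A, C, D solves to V_A = Z_AB = 110.8 + j23.85 Ω = 113.3∠12.1° Ω.

Z = 110.8 + j23.85 Ω = 113.3∠12.1° Ω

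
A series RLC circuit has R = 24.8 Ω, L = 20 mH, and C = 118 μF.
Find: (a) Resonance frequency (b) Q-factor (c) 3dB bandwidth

Step 1 — Resonance: ω₀ = 1/√(LC) = 1/√(0.02·0.000118) = 650.9 rad/s.
Step 2 — f₀ = ω₀/(2π) = 103.6 Hz.
Step 3 — Series Q: Q = ω₀L/R = 650.9·0.02/24.8 = 0.525.
Step 4 — Bandwidth: Δω = ω₀/Q = 1240 rad/s; BW = Δω/(2π) = 197.4 Hz.

(a) f₀ = 103.6 Hz  (b) Q = 0.525  (c) BW = 197.4 Hz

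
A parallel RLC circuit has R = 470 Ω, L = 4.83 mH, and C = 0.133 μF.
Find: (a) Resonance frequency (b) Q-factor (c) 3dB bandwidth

Step 1 — Resonance: ω₀ = 1/√(LC) = 1/√(0.00483·1.33e-07) = 3.945e+04 rad/s.
Step 2 — f₀ = ω₀/(2π) = 6279 Hz.
Step 3 — Parallel Q: Q = R/(ω₀L) = 470/(3.945e+04·0.00483) = 2.466.
Step 4 — Bandwidth: Δω = ω₀/Q = 1.6e+04 rad/s; BW = Δω/(2π) = 2546 Hz.

(a) f₀ = 6279 Hz  (b) Q = 2.466  (c) BW = 2546 Hz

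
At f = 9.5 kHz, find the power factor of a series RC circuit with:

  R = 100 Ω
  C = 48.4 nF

Step 1 — Angular frequency: ω = 2π·f = 2π·9500 = 5.969e+04 rad/s.
Step 2 — Component impedances:
  R: Z = R = 100 Ω
  C: Z = 1/(jωC) = -j/(ω·C) = 0 - j346.1 Ω
Step 3 — Series combination: Z_total = R + C = 100 - j346.1 Ω = 360.3∠-73.9° Ω.
Step 4 — Power factor: PF = cos(φ) = Re(Z)/|Z| = 100/360.295 = 0.2776.
Step 5 — Type: Im(Z) = -346.1 ⇒ leading (phase φ = -73.9°).

PF = 0.2776 (leading, φ = -73.9°)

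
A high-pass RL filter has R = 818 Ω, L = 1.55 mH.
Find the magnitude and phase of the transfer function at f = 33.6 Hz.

Step 1 — Angular frequency: ω = 2π·33.6 = 211.1 rad/s.
Step 2 — Transfer function: H(jω) = jωL/(R + jωL).
Step 3 — Numerator jωL = j·0.3272; denominator R + jωL = 818 + j0.3272.
Step 4 — H = 1.6e-07 + j0.0004.
Step 5 — Magnitude: |H| = 0.0004 (-68.0 dB); phase: φ = 90.0°.

|H| = 0.0004 (-68.0 dB), φ = 90.0°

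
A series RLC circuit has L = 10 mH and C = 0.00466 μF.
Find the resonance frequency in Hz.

Step 1 — Resonance condition Im(Z)=0 gives ω₀ = 1/√(LC).
Step 2 — ω₀ = 1/√(0.01·4.66e-09) = 1.465e+05 rad/s.
Step 3 — f₀ = ω₀/(2π) = 2.331e+04 Hz.

f₀ = 2.331e+04 Hz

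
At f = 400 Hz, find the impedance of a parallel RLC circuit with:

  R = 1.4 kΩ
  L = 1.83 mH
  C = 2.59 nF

Step 1 — Angular frequency: ω = 2π·f = 2π·400 = 2513 rad/s.
Step 2 — Component impedances:
  R: Z = R = 1400 Ω
  L: Z = jωL = j·2513·0.00183 = 0 + j4.599 Ω
  C: Z = 1/(jωC) = -j/(ω·C) = 0 - j1.536e+05 Ω
Step 3 — Parallel combination: 1/Z_total = 1/R + 1/L + 1/C; Z_total = 0.01511 + j4.599 Ω = 4.599∠89.8° Ω.

Z = 0.01511 + j4.599 Ω = 4.599∠89.8° Ω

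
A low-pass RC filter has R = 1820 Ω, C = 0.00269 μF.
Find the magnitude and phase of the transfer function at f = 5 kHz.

Step 1 — Angular frequency: ω = 2π·5000 = 3.142e+04 rad/s.
Step 2 — Transfer function: H(jω) = 1/(1 + jωRC).
Step 3 — Denominator: 1 + jωRC = 1 + j·3.142e+04·1820·2.69e-09 = 1 + j0.1538.
Step 4 — H = 0.9769 - j0.1503.
Step 5 — Magnitude: |H| = 0.9884 (-0.1 dB); phase: φ = -8.7°.

|H| = 0.9884 (-0.1 dB), φ = -8.7°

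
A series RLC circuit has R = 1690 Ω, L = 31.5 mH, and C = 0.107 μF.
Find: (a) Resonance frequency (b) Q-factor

Step 1 — Resonance condition Im(Z)=0 gives ω₀ = 1/√(LC).
Step 2 — ω₀ = 1/√(0.0315·1.07e-07) = 1.722e+04 rad/s.
Step 3 — f₀ = ω₀/(2π) = 2741 Hz.
Step 4 — Series Q: Q = ω₀L/R = 1.722e+04·0.0315/1690 = 0.3211.

(a) f₀ = 2741 Hz  (b) Q = 0.3211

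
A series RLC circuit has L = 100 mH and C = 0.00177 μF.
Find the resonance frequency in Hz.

Step 1 — Resonance condition Im(Z)=0 gives ω₀ = 1/√(LC).
Step 2 — ω₀ = 1/√(0.1·1.77e-09) = 7.516e+04 rad/s.
Step 3 — f₀ = ω₀/(2π) = 1.196e+04 Hz.

f₀ = 1.196e+04 Hz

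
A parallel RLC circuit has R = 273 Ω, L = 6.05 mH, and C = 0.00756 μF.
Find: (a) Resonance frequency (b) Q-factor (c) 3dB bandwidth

Step 1 — Resonance: ω₀ = 1/√(LC) = 1/√(0.00605·7.56e-09) = 1.479e+05 rad/s.
Step 2 — f₀ = ω₀/(2π) = 2.353e+04 Hz.
Step 3 — Parallel Q: Q = R/(ω₀L) = 273/(1.479e+05·0.00605) = 0.3052.
Step 4 — Bandwidth: Δω = ω₀/Q = 4.845e+05 rad/s; BW = Δω/(2π) = 7.711e+04 Hz.

(a) f₀ = 2.353e+04 Hz  (b) Q = 0.3052  (c) BW = 7.711e+04 Hz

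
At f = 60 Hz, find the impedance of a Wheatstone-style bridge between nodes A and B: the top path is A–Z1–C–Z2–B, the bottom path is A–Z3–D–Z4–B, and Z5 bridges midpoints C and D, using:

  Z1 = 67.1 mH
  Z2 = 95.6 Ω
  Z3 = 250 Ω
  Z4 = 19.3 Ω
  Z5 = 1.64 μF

Step 1 — Angular frequency: ω = 2π·f = 2π·60 = 377 rad/s.
Step 2 — Component impedances:
  Z1: Z = jωL = j·377·0.0671 = 0 + j25.3 Ω
  Z2: Z = R = 95.6 Ω
  Z3: Z = R = 250 Ω
  Z4: Z = R = 19.3 Ω
  Z5: Z = 1/(jωC) = -j/(ω·C) = 0 - j1617 Ω
Step 3 — Bridge requires nodal analysis (the Z5 bridge couples midpoints C and D, so the two paths cannot be reduced to a simple series/parallel combination). Setting node B to ground and injecting 1 A at node A, the 3-node admittance system at A, C, D solves to V_A = Z_AB = 70.91 + j11.14 Ω = 71.78∠8.9° Ω.

Z = 70.91 + j11.14 Ω = 71.78∠8.9° Ω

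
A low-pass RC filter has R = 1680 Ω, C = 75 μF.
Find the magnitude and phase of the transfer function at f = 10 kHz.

Step 1 — Angular frequency: ω = 2π·1e+04 = 6.283e+04 rad/s.
Step 2 — Transfer function: H(jω) = 1/(1 + jωRC).
Step 3 — Denominator: 1 + jωRC = 1 + j·6.283e+04·1680·7.5e-05 = 1 + j7917.
Step 4 — H = 1.596e-08 - j0.0001263.
Step 5 — Magnitude: |H| = 0.0001263 (-78.0 dB); phase: φ = -90.0°.

|H| = 0.0001263 (-78.0 dB), φ = -90.0°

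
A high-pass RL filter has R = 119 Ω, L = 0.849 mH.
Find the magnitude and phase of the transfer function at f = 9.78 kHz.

Step 1 — Angular frequency: ω = 2π·9780 = 6.145e+04 rad/s.
Step 2 — Transfer function: H(jω) = jωL/(R + jωL).
Step 3 — Numerator jωL = j·52.17; denominator R + jωL = 119 + j52.17.
Step 4 — H = 0.1612 + j0.3677.
Step 5 — Magnitude: |H| = 0.4015 (-7.9 dB); phase: φ = 66.3°.

|H| = 0.4015 (-7.9 dB), φ = 66.3°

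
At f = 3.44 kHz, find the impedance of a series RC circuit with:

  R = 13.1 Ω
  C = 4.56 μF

Step 1 — Angular frequency: ω = 2π·f = 2π·3440 = 2.161e+04 rad/s.
Step 2 — Component impedances:
  R: Z = R = 13.1 Ω
  C: Z = 1/(jωC) = -j/(ω·C) = 0 - j10.15 Ω
Step 3 — Series combination: Z_total = R + C = 13.1 - j10.15 Ω = 16.57∠-37.8° Ω.

Z = 13.1 - j10.15 Ω = 16.57∠-37.8° Ω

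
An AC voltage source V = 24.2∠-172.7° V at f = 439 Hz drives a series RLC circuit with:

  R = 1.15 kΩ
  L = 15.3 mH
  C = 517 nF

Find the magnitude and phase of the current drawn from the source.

Step 1 — Angular frequency: ω = 2π·f = 2π·439 = 2758 rad/s.
Step 2 — Component impedances:
  R: Z = R = 1150 Ω
  L: Z = jωL = j·2758·0.0153 = 0 + j42.2 Ω
  C: Z = 1/(jωC) = -j/(ω·C) = 0 - j701.2 Ω
Step 3 — Series combination: Z_total = R + L + C = 1150 - j659 Ω = 1325∠-29.8° Ω.
Step 4 — Source phasor: V = 24.2∠-172.7° V = -24 - j3.075 V.
Step 5 — Ohm's law: I = V / Z_total = (-24 - j3.075) / (1150 - j659) = -0.01456 - j0.01102 A.
Step 6 — Convert to polar: |I| = 0.01826 A, ∠I = -142.9°.

I = 0.01826∠-142.9° A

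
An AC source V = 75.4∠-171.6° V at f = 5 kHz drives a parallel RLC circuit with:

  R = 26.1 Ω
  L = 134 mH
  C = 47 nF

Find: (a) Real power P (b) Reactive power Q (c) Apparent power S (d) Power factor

Step 1 — Angular frequency: ω = 2π·f = 2π·5000 = 3.142e+04 rad/s.
Step 2 — Component impedances:
  R: Z = R = 26.1 Ω
  L: Z = jωL = j·3.142e+04·0.134 = 0 + j4210 Ω
  C: Z = 1/(jωC) = -j/(ω·C) = 0 - j677.3 Ω
Step 3 — Parallel combination: 1/Z_total = 1/R + 1/L + 1/C; Z_total = 26.07 - j0.8431 Ω = 26.09∠-1.9° Ω.
Step 4 — Source phasor: V = 75.4∠-171.6° V = -74.59 - j11.01 V.
Step 5 — Current: I = V / Z = -2.844 - j0.5144 A = 2.89∠-169.7° A.
Step 6 — Complex power: S = V·I* = 217.8 - j7.044 VA.
Step 7 — Real power: P = Re(S) = 217.8 W.
Step 8 — Reactive power: Q = Im(S) = -7.044 VAR.
Step 9 — Apparent power: |S| = 217.9 VA.
Step 10 — Power factor: PF = P/|S| = 0.9995 (leading).

(a) P = 217.8 W  (b) Q = -7.044 VAR  (c) S = 217.9 VA  (d) PF = 0.9995 (leading)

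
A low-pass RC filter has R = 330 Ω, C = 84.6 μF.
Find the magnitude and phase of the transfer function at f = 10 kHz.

Step 1 — Angular frequency: ω = 2π·1e+04 = 6.283e+04 rad/s.
Step 2 — Transfer function: H(jω) = 1/(1 + jωRC).
Step 3 — Denominator: 1 + jωRC = 1 + j·6.283e+04·330·8.46e-05 = 1 + j1754.
Step 4 — H = 3.25e-07 - j0.0005701.
Step 5 — Magnitude: |H| = 0.0005701 (-64.9 dB); phase: φ = -90.0°.

|H| = 0.0005701 (-64.9 dB), φ = -90.0°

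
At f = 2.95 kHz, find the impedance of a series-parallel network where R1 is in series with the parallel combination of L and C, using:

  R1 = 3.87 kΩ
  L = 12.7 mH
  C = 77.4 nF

Step 1 — Angular frequency: ω = 2π·f = 2π·2950 = 1.854e+04 rad/s.
Step 2 — Component impedances:
  R1: Z = R = 3870 Ω
  L: Z = jωL = j·1.854e+04·0.0127 = 0 + j235.4 Ω
  C: Z = 1/(jωC) = -j/(ω·C) = 0 - j697 Ω
Step 3 — Parallel branch: L || C = 1/(1/L + 1/C) = 0 + j355.4 Ω.
Step 4 — Series with R1: Z_total = R1 + (L || C) = 3870 + j355.4 Ω = 3886∠5.2° Ω.

Z = 3870 + j355.4 Ω = 3886∠5.2° Ω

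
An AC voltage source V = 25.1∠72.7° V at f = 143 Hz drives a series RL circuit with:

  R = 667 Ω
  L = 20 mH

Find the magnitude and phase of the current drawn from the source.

Step 1 — Angular frequency: ω = 2π·f = 2π·143 = 898.5 rad/s.
Step 2 — Component impedances:
  R: Z = R = 667 Ω
  L: Z = jωL = j·898.5·0.02 = 0 + j17.97 Ω
Step 3 — Series combination: Z_total = R + L = 667 + j17.97 Ω = 667.2∠1.5° Ω.
Step 4 — Source phasor: V = 25.1∠72.7° V = 7.464 + j23.96 V.
Step 5 — Ohm's law: I = V / Z_total = (7.464 + j23.96) / (667 + j17.97) = 0.01215 + j0.0356 A.
Step 6 — Convert to polar: |I| = 0.03762 A, ∠I = 71.2°.

I = 0.03762∠71.2° A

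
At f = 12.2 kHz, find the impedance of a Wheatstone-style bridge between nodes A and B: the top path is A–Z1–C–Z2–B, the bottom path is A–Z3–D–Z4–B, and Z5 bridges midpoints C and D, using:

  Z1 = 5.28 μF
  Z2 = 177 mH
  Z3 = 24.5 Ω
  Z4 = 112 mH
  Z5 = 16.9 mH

Step 1 — Angular frequency: ω = 2π·f = 2π·1.22e+04 = 7.665e+04 rad/s.
Step 2 — Component impedances:
  Z1: Z = 1/(jωC) = -j/(ω·C) = 0 - j2.471 Ω
  Z2: Z = jωL = j·7.665e+04·0.177 = 0 + j1.357e+04 Ω
  Z3: Z = R = 24.5 Ω
  Z4: Z = jωL = j·7.665e+04·0.112 = 0 + j8585 Ω
  Z5: Z = jωL = j·7.665e+04·0.0169 = 0 + j1295 Ω
Step 3 — Bridge requires nodal analysis (the Z5 bridge couples midpoints C and D, so the two paths cannot be reduced to a simple series/parallel combination). Setting node B to ground and injecting 1 A at node A, the 3-node admittance system at A, C, D solves to V_A = Z_AB = 9.163 + j5258 Ω = 5258∠89.9° Ω.

Z = 9.163 + j5258 Ω = 5258∠89.9° Ω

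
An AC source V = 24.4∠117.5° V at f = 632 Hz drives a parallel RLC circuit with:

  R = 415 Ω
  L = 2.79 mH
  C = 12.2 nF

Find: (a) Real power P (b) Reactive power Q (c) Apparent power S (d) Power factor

Step 1 — Angular frequency: ω = 2π·f = 2π·632 = 3971 rad/s.
Step 2 — Component impedances:
  R: Z = R = 415 Ω
  L: Z = jωL = j·3971·0.00279 = 0 + j11.08 Ω
  C: Z = 1/(jωC) = -j/(ω·C) = 0 - j2.064e+04 Ω
Step 3 — Parallel combination: 1/Z_total = 1/R + 1/L + 1/C; Z_total = 0.2959 + j11.08 Ω = 11.08∠88.5° Ω.
Step 4 — Source phasor: V = 24.4∠117.5° V = -11.27 + j21.64 V.
Step 5 — Current: I = V / Z = 1.925 + j1.069 A = 2.202∠29.0° A.
Step 6 — Complex power: S = V·I* = 1.435 + j53.71 VA.
Step 7 — Real power: P = Re(S) = 1.435 W.
Step 8 — Reactive power: Q = Im(S) = 53.71 VAR.
Step 9 — Apparent power: |S| = 53.73 VA.
Step 10 — Power factor: PF = P/|S| = 0.0267 (lagging).

(a) P = 1.435 W  (b) Q = 53.71 VAR  (c) S = 53.73 VA  (d) PF = 0.0267 (lagging)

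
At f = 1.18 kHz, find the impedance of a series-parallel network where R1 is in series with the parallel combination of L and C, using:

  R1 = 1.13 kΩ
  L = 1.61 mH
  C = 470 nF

Step 1 — Angular frequency: ω = 2π·f = 2π·1180 = 7414 rad/s.
Step 2 — Component impedances:
  R1: Z = R = 1130 Ω
  L: Z = jωL = j·7414·0.00161 = 0 + j11.94 Ω
  C: Z = 1/(jωC) = -j/(ω·C) = 0 - j287 Ω
Step 3 — Parallel branch: L || C = 1/(1/L + 1/C) = 0 + j12.45 Ω.
Step 4 — Series with R1: Z_total = R1 + (L || C) = 1130 + j12.45 Ω = 1130∠0.6° Ω.

Z = 1130 + j12.45 Ω = 1130∠0.6° Ω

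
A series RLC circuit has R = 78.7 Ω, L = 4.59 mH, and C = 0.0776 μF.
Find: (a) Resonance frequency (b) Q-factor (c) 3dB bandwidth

Step 1 — Resonance: ω₀ = 1/√(LC) = 1/√(0.00459·7.76e-08) = 5.299e+04 rad/s.
Step 2 — f₀ = ω₀/(2π) = 8433 Hz.
Step 3 — Series Q: Q = ω₀L/R = 5.299e+04·0.00459/78.7 = 3.09.
Step 4 — Bandwidth: Δω = ω₀/Q = 1.715e+04 rad/s; BW = Δω/(2π) = 2729 Hz.

(a) f₀ = 8433 Hz  (b) Q = 3.09  (c) BW = 2729 Hz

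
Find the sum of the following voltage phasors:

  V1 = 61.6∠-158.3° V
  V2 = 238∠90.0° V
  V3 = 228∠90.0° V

Step 1 — Convert each phasor to rectangular form:
  V1 = 61.6·(cos(-158.3°) + j·sin(-158.3°)) = -57.23 - j22.78 V
  V2 = 238·(cos(90.0°) + j·sin(90.0°)) = 0 + j238 V
  V3 = 228·(cos(90.0°) + j·sin(90.0°)) = 0 + j228 V
Step 2 — Sum components: V_total = -57.23 + j443.2 V.
Step 3 — Convert to polar: |V_total| = 446.9 V, ∠V_total = 97.4°.

V_total = 446.9∠97.4° V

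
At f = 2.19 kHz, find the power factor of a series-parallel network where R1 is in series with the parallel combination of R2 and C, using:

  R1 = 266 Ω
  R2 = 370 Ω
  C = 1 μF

Step 1 — Angular frequency: ω = 2π·f = 2π·2190 = 1.376e+04 rad/s.
Step 2 — Component impedances:
  R1: Z = R = 266 Ω
  R2: Z = R = 370 Ω
  C: Z = 1/(jωC) = -j/(ω·C) = 0 - j72.67 Ω
Step 3 — Parallel branch: R2 || C = 1/(1/R2 + 1/C) = 13.74 - j69.97 Ω.
Step 4 — Series with R1: Z_total = R1 + (R2 || C) = 279.7 - j69.97 Ω = 288.4∠-14.0° Ω.
Step 5 — Power factor: PF = cos(φ) = Re(Z)/|Z| = 279.74/288.36 = 0.9701.
Step 6 — Type: Im(Z) = -69.97 ⇒ leading (phase φ = -14.0°).

PF = 0.9701 (leading, φ = -14.0°)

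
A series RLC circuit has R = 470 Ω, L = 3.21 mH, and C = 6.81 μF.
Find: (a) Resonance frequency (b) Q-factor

Step 1 — Resonance condition Im(Z)=0 gives ω₀ = 1/√(LC).
Step 2 — ω₀ = 1/√(0.00321·6.81e-06) = 6764 rad/s.
Step 3 — f₀ = ω₀/(2π) = 1076 Hz.
Step 4 — Series Q: Q = ω₀L/R = 6764·0.00321/470 = 0.04619.

(a) f₀ = 1076 Hz  (b) Q = 0.04619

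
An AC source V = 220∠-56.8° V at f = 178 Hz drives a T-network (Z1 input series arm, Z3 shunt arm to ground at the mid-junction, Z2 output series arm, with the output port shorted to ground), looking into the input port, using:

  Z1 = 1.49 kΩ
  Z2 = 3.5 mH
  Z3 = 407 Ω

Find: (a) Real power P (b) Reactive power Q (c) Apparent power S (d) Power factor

Step 1 — Angular frequency: ω = 2π·f = 2π·178 = 1118 rad/s.
Step 2 — Component impedances:
  Z1: Z = R = 1490 Ω
  Z2: Z = jωL = j·1118·0.0035 = 0 + j3.914 Ω
  Z3: Z = R = 407 Ω
Step 3 — With the output port shorted to ground, the output series arm Z2 runs from the junction to ground; the shunt arm Z3 also runs from the junction to ground. They appear in parallel: Z3 || Z2 = 0.03764 + j3.914 Ω.
Step 4 — Series with input arm Z1: Z_in = Z1 + (Z3 || Z2) = 1490 + j3.914 Ω = 1490∠0.2° Ω.
Step 5 — Source phasor: V = 220∠-56.8° V = 120.5 - j184.1 V.
Step 6 — Current: I = V / Z = 0.08052 - j0.1238 A = 0.1476∠-57.0° A.
Step 7 — Complex power: S = V·I* = 32.48 + j0.08532 VA.
Step 8 — Real power: P = Re(S) = 32.48 W.
Step 9 — Reactive power: Q = Im(S) = 0.08532 VAR.
Step 10 — Apparent power: |S| = 32.48 VA.
Step 11 — Power factor: PF = P/|S| = 1 (lagging).

(a) P = 32.48 W  (b) Q = 0.08532 VAR  (c) S = 32.48 VA  (d) PF = 1 (lagging)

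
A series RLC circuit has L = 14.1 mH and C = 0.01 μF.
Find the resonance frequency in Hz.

Step 1 — Resonance condition Im(Z)=0 gives ω₀ = 1/√(LC).
Step 2 — ω₀ = 1/√(0.0141·1e-08) = 8.422e+04 rad/s.
Step 3 — f₀ = ω₀/(2π) = 1.34e+04 Hz.

f₀ = 1.34e+04 Hz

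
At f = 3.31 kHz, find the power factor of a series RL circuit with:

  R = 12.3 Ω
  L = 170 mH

Step 1 — Angular frequency: ω = 2π·f = 2π·3310 = 2.08e+04 rad/s.
Step 2 — Component impedances:
  R: Z = R = 12.3 Ω
  L: Z = jωL = j·2.08e+04·0.17 = 0 + j3536 Ω
Step 3 — Series combination: Z_total = R + L = 12.3 + j3536 Ω = 3536∠89.8° Ω.
Step 4 — Power factor: PF = cos(φ) = Re(Z)/|Z| = 12.3/3536 = 0.003479.
Step 5 — Type: Im(Z) = 3536 ⇒ lagging (phase φ = 89.8°).

PF = 0.003479 (lagging, φ = 89.8°)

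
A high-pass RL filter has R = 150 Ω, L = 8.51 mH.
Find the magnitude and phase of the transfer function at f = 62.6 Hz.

Step 1 — Angular frequency: ω = 2π·62.6 = 393.3 rad/s.
Step 2 — Transfer function: H(jω) = jωL/(R + jωL).
Step 3 — Numerator jωL = j·3.347; denominator R + jωL = 150 + j3.347.
Step 4 — H = 0.0004977 + j0.0223.
Step 5 — Magnitude: |H| = 0.02231 (-33.0 dB); phase: φ = 88.7°.

|H| = 0.02231 (-33.0 dB), φ = 88.7°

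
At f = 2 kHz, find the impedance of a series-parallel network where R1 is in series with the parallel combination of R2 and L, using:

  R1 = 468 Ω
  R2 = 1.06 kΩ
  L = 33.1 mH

Step 1 — Angular frequency: ω = 2π·f = 2π·2000 = 1.257e+04 rad/s.
Step 2 — Component impedances:
  R1: Z = R = 468 Ω
  R2: Z = R = 1060 Ω
  L: Z = jωL = j·1.257e+04·0.0331 = 0 + j415.9 Ω
Step 3 — Parallel branch: R2 || L = 1/(1/R2 + 1/L) = 141.4 + j360.4 Ω.
Step 4 — Series with R1: Z_total = R1 + (R2 || L) = 609.4 + j360.4 Ω = 708.1∠30.6° Ω.

Z = 609.4 + j360.4 Ω = 708.1∠30.6° Ω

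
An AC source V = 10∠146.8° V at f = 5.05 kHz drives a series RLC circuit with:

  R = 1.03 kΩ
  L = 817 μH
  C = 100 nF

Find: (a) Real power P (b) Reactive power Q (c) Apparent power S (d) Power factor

Step 1 — Angular frequency: ω = 2π·f = 2π·5050 = 3.173e+04 rad/s.
Step 2 — Component impedances:
  R: Z = R = 1030 Ω
  L: Z = jωL = j·3.173e+04·0.000817 = 0 + j25.92 Ω
  C: Z = 1/(jωC) = -j/(ω·C) = 0 - j315.2 Ω
Step 3 — Series combination: Z_total = R + L + C = 1030 - j289.2 Ω = 1070∠-15.7° Ω.
Step 4 — Source phasor: V = 10∠146.8° V = -8.368 + j5.476 V.
Step 5 — Current: I = V / Z = -0.008914 + j0.002813 A = 0.009347∠162.5° A.
Step 6 — Complex power: S = V·I* = 0.08999 - j0.02527 VA.
Step 7 — Real power: P = Re(S) = 0.08999 W.
Step 8 — Reactive power: Q = Im(S) = -0.02527 VAR.
Step 9 — Apparent power: |S| = 0.09347 VA.
Step 10 — Power factor: PF = P/|S| = 0.9628 (leading).

(a) P = 0.08999 W  (b) Q = -0.02527 VAR  (c) S = 0.09347 VA  (d) PF = 0.9628 (leading)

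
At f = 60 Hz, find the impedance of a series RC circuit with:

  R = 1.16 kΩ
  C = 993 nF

Step 1 — Angular frequency: ω = 2π·f = 2π·60 = 377 rad/s.
Step 2 — Component impedances:
  R: Z = R = 1160 Ω
  C: Z = 1/(jωC) = -j/(ω·C) = 0 - j2671 Ω
Step 3 — Series combination: Z_total = R + C = 1160 - j2671 Ω = 2912∠-66.5° Ω.

Z = 1160 - j2671 Ω = 2912∠-66.5° Ω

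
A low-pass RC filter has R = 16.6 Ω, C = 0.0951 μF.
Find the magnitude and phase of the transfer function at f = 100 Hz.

Step 1 — Angular frequency: ω = 2π·100 = 628.3 rad/s.
Step 2 — Transfer function: H(jω) = 1/(1 + jωRC).
Step 3 — Denominator: 1 + jωRC = 1 + j·628.3·16.6·9.51e-08 = 1 + j0.0009919.
Step 4 — H = 1 - j0.0009919.
Step 5 — Magnitude: |H| = 1 (-0.0 dB); phase: φ = -0.1°.

|H| = 1 (-0.0 dB), φ = -0.1°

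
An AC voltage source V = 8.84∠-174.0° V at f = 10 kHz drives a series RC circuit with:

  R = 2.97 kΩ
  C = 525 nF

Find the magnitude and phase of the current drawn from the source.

Step 1 — Angular frequency: ω = 2π·f = 2π·1e+04 = 6.283e+04 rad/s.
Step 2 — Component impedances:
  R: Z = R = 2970 Ω
  C: Z = 1/(jωC) = -j/(ω·C) = 0 - j30.32 Ω
Step 3 — Series combination: Z_total = R + C = 2970 - j30.32 Ω = 2970∠-0.6° Ω.
Step 4 — Source phasor: V = 8.84∠-174.0° V = -8.792 - j0.924 V.
Step 5 — Ohm's law: I = V / Z_total = (-8.792 - j0.924) / (2970 - j30.32) = -0.002957 - j0.0003413 A.
Step 6 — Convert to polar: |I| = 0.002976 A, ∠I = -173.4°.

I = 0.002976∠-173.4° A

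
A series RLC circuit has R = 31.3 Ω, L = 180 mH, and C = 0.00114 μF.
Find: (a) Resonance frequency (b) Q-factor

Step 1 — Resonance condition Im(Z)=0 gives ω₀ = 1/√(LC).
Step 2 — ω₀ = 1/√(0.18·1.14e-09) = 6.981e+04 rad/s.
Step 3 — f₀ = ω₀/(2π) = 1.111e+04 Hz.
Step 4 — Series Q: Q = ω₀L/R = 6.981e+04·0.18/31.3 = 401.5.

(a) f₀ = 1.111e+04 Hz  (b) Q = 401.5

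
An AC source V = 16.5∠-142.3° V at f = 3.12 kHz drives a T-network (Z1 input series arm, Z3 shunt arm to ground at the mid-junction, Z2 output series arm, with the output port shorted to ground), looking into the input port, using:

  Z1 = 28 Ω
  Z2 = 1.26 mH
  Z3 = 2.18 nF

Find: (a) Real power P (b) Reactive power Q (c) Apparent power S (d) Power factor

Step 1 — Angular frequency: ω = 2π·f = 2π·3120 = 1.96e+04 rad/s.
Step 2 — Component impedances:
  Z1: Z = R = 28 Ω
  Z2: Z = jωL = j·1.96e+04·0.00126 = 0 + j24.7 Ω
  Z3: Z = 1/(jωC) = -j/(ω·C) = 0 - j2.34e+04 Ω
Step 3 — With the output port shorted to ground, the output series arm Z2 runs from the junction to ground; the shunt arm Z3 also runs from the junction to ground. They appear in parallel: Z3 || Z2 = 0 + j24.73 Ω.
Step 4 — Series with input arm Z1: Z_in = Z1 + (Z3 || Z2) = 28 + j24.73 Ω = 37.36∠41.4° Ω.
Step 5 — Source phasor: V = 16.5∠-142.3° V = -13.06 - j10.09 V.
Step 6 — Current: I = V / Z = -0.4408 + j0.02887 A = 0.4417∠176.3° A.
Step 7 — Complex power: S = V·I* = 5.463 + j4.824 VA.
Step 8 — Real power: P = Re(S) = 5.463 W.
Step 9 — Reactive power: Q = Im(S) = 4.824 VAR.
Step 10 — Apparent power: |S| = 7.288 VA.
Step 11 — Power factor: PF = P/|S| = 0.7496 (lagging).

(a) P = 5.463 W  (b) Q = 4.824 VAR  (c) S = 7.288 VA  (d) PF = 0.7496 (lagging)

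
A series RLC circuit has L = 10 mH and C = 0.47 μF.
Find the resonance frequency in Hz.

Step 1 — Resonance condition Im(Z)=0 gives ω₀ = 1/√(LC).
Step 2 — ω₀ = 1/√(0.01·4.7e-07) = 1.459e+04 rad/s.
Step 3 — f₀ = ω₀/(2π) = 2322 Hz.

f₀ = 2322 Hz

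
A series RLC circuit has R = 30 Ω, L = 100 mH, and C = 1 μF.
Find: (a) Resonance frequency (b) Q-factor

Step 1 — Resonance condition Im(Z)=0 gives ω₀ = 1/√(LC).
Step 2 — ω₀ = 1/√(0.1·1e-06) = 3162 rad/s.
Step 3 — f₀ = ω₀/(2π) = 503.3 Hz.
Step 4 — Series Q: Q = ω₀L/R = 3162·0.1/30 = 10.54.

(a) f₀ = 503.3 Hz  (b) Q = 10.54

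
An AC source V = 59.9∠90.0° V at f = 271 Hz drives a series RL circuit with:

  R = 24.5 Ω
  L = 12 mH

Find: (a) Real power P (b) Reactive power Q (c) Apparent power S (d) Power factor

Step 1 — Angular frequency: ω = 2π·f = 2π·271 = 1703 rad/s.
Step 2 — Component impedances:
  R: Z = R = 24.5 Ω
  L: Z = jωL = j·1703·0.012 = 0 + j20.43 Ω
Step 3 — Series combination: Z_total = R + L = 24.5 + j20.43 Ω = 31.9∠39.8° Ω.
Step 4 — Source phasor: V = 59.9∠90.0° V = 0 + j59.9 V.
Step 5 — Current: I = V / Z = 1.203 + j1.442 A = 1.878∠50.2° A.
Step 6 — Complex power: S = V·I* = 86.37 + j72.03 VA.
Step 7 — Real power: P = Re(S) = 86.37 W.
Step 8 — Reactive power: Q = Im(S) = 72.03 VAR.
Step 9 — Apparent power: |S| = 112.5 VA.
Step 10 — Power factor: PF = P/|S| = 0.768 (lagging).

(a) P = 86.37 W  (b) Q = 72.03 VAR  (c) S = 112.5 VA  (d) PF = 0.768 (lagging)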